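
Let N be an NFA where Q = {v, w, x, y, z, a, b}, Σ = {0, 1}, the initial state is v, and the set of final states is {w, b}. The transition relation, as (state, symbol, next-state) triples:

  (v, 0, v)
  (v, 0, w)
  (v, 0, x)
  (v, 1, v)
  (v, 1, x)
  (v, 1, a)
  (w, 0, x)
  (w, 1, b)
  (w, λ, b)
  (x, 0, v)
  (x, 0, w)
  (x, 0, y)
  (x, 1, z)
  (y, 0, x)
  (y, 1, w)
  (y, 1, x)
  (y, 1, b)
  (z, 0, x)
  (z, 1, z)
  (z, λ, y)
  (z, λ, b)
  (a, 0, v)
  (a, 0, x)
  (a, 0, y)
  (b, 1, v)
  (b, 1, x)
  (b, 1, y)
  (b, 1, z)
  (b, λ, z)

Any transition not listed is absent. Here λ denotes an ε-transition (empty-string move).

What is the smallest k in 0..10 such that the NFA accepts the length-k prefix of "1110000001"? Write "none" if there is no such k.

Start in {v}.
Read '1': {v} → {v, x, a}.
Read '1': {v, x, a} → {v, x, y, z, a, b}.
None of the earlier sets intersect F, but {v, x, y, z, a, b} does.

2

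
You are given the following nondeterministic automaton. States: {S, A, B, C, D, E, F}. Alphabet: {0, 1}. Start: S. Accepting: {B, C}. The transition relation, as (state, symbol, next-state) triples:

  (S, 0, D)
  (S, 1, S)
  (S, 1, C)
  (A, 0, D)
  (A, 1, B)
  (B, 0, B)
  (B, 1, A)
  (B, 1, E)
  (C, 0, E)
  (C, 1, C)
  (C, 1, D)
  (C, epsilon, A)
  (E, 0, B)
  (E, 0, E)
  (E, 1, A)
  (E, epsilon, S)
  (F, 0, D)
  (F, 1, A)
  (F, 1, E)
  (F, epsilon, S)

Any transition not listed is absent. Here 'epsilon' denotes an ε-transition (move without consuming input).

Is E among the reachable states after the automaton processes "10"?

Start in {S}.
Read '1': S→{S, C}; union {S, C}; ε-closure = {S, A, C}.
Read '0': S→{D}, A→{D}, C→{E}; union {D, E}; ε-closure = {S, D, E}.
State E is in {S, D, E}.

Yes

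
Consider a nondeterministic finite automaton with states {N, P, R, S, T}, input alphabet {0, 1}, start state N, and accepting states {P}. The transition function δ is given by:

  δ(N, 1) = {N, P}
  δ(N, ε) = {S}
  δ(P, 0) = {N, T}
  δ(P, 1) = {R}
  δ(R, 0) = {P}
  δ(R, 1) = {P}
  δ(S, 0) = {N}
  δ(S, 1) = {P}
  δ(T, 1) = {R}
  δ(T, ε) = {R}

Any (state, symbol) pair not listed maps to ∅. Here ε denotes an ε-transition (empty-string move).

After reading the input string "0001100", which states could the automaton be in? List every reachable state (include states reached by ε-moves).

Start: ε-closure({N}) = {N, S}.
Read '0': {N, S} → {N, S}.
Read '0': {N, S} → {N, S}.
Read '0': {N, S} → {N, S}.
Read '1': {N, S} → {N, P, S}.
Read '1': {N, P, S} → {N, P, R, S}.
Read '0': {N, P, R, S} → {N, P, R, S, T}.
Read '0': {N, P, R, S, T} → {N, P, R, S, T}.

{N, P, R, S, T}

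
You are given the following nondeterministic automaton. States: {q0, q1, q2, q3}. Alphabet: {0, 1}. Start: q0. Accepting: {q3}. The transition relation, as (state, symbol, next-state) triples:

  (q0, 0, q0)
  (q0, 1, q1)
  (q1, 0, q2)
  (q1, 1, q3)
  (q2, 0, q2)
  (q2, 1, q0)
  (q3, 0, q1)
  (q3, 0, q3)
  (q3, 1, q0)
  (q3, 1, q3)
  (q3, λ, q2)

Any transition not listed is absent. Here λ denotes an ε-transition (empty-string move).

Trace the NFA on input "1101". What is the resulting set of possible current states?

Start in {q0}.
Read '1': {q0} → {q1}.
Read '1': {q1} → {q2, q3}.
Read '0': {q2, q3} → {q1, q2, q3}.
Read '1': {q1, q2, q3} → {q0, q2, q3}.

{q0, q2, q3}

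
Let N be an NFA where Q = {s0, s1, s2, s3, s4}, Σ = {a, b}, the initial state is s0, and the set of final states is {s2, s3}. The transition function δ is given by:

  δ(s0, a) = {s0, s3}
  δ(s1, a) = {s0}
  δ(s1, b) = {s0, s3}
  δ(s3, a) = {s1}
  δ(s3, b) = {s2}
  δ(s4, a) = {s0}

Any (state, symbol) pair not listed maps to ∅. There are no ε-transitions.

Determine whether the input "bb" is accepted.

Start in {s0}.
Read 'b': s0→∅; now ∅.
The set is empty and remains empty for the remaining 1 symbol.
The final set ∅ contains no accepting state.

No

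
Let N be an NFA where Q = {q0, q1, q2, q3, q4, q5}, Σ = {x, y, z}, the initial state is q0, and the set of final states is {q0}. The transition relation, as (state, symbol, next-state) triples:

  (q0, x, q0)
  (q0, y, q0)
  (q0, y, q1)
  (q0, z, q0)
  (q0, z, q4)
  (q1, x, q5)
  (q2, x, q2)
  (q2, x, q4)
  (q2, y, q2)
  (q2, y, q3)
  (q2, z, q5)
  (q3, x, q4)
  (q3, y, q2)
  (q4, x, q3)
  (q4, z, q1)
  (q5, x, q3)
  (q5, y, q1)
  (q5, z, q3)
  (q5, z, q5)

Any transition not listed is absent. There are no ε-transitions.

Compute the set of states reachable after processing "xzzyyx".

{q0, q5}

Start in {q0}.
Read 'x': {q0} → {q0}.
Read 'z': {q0} → {q0, q4}.
Read 'z': {q0, q4} → {q0, q1, q4}.
Read 'y': {q0, q1, q4} → {q0, q1}.
Read 'y': {q0, q1} → {q0, q1}.
Read 'x': {q0, q1} → {q0, q5}.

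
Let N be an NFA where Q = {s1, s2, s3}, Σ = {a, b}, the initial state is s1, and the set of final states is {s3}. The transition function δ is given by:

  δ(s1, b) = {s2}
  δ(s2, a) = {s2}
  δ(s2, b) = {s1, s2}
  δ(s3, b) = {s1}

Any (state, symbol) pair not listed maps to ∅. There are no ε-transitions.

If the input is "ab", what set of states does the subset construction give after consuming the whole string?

∅

Start in {s1}.
Read 'a': {s1} → ∅.
The set is empty and remains empty for the remaining 1 symbol.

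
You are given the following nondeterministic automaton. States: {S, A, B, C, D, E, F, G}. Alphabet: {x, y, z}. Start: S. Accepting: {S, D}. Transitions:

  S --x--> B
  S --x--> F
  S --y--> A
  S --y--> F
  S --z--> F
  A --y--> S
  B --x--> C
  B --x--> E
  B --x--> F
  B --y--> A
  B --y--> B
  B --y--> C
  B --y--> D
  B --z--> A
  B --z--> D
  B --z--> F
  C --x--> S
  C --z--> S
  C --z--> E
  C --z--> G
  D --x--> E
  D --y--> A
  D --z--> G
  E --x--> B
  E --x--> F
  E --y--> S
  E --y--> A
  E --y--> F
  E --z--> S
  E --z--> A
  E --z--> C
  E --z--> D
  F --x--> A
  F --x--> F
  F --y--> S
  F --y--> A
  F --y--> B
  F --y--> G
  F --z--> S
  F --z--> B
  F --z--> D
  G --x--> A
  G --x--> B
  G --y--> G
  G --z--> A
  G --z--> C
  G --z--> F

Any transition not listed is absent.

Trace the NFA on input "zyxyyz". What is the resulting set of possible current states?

{S, A, B, C, D, E, F, G}

Start in {S}.
Read 'z': {S} → {F}.
Read 'y': {F} → {S, A, B, G}.
Read 'x': {S, A, B, G} → {A, B, C, E, F}.
Read 'y': {A, B, C, E, F} → {S, A, B, C, D, F, G}.
Read 'y': {S, A, B, C, D, F, G} → {S, A, B, C, D, F, G}.
Read 'z': {S, A, B, C, D, F, G} → {S, A, B, C, D, E, F, G}.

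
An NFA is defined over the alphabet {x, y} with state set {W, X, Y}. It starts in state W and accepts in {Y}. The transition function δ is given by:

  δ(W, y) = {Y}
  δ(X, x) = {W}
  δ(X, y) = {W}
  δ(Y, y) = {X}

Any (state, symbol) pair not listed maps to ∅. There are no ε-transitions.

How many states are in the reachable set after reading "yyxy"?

1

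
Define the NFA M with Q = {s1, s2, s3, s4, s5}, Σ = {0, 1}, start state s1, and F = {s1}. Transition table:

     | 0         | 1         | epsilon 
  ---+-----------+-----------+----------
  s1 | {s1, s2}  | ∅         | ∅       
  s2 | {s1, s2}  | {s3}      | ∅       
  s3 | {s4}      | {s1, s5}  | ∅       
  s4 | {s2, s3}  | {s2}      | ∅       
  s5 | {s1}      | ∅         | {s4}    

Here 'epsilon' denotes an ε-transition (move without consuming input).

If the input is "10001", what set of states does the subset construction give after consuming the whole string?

∅

Start in {s1}.
Read '1': {s1} → ∅.
The set is empty and remains empty for the remaining 4 symbols.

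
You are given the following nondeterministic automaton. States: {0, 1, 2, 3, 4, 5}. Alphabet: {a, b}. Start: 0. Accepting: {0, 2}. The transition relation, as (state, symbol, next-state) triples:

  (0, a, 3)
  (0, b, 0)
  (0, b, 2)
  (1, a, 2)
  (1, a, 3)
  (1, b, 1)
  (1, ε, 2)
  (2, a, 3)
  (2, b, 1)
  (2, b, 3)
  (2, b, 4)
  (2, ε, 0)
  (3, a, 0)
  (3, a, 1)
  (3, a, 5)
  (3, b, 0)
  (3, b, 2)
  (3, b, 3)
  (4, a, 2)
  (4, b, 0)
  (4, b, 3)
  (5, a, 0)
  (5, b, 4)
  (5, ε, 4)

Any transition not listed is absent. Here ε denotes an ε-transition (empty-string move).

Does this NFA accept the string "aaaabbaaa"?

Yes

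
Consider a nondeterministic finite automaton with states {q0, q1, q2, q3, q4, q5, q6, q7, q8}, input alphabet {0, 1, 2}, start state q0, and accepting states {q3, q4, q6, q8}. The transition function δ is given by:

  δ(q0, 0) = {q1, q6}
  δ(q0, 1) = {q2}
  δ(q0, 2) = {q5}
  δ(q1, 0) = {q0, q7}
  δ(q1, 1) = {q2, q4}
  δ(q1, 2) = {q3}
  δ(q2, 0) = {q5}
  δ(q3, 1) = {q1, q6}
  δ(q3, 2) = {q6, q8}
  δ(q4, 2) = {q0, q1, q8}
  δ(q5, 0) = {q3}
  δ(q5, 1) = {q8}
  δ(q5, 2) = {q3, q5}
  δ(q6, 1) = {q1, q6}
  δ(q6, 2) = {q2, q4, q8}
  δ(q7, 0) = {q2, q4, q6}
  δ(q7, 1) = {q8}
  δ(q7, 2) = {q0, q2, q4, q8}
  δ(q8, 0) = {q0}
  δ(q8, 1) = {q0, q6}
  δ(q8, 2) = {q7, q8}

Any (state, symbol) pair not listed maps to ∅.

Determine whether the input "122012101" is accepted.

No

Start in {q0}.
Read '1': {q0} → {q2}.
Read '2': {q2} → ∅.
The set is empty and remains empty for the remaining 7 symbols.
The final set ∅ contains no accepting state.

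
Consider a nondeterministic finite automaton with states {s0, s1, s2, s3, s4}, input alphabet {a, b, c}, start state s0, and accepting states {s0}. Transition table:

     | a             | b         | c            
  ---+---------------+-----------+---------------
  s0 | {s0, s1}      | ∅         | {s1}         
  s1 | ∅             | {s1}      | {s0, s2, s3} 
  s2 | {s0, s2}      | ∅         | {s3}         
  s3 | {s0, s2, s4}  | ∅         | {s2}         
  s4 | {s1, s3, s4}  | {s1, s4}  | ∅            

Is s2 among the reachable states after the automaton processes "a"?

No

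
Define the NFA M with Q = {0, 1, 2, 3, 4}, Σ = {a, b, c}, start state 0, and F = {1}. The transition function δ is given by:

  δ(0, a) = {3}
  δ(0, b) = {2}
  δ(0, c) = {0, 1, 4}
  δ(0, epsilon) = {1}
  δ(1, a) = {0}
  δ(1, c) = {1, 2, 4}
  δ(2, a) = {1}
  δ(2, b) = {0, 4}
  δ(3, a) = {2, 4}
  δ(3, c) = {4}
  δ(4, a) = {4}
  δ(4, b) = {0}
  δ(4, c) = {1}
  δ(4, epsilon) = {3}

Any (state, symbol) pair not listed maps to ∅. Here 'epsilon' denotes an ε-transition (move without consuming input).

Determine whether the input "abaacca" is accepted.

Yes

Start: ε-closure({0}) = {0, 1}.
Read 'a': 0→{3}, 1→{0}; union {0, 3}; ε-closure = {0, 1, 3}.
Read 'b': 0→{2}, 1→∅, 3→∅; now {2}.
Read 'a': 2→{1}; now {1}.
Read 'a': 1→{0}; union {0}; ε-closure = {0, 1}.
Read 'c': 0→{0, 1, 4}, 1→{1, 2, 4}; union {0, 1, 2, 4}; ε-closure = {0, 1, 2, 3, 4}.
Read 'c': 0→{0, 1, 4}, 1→{1, 2, 4}, 2→∅, 3→{4}, 4→{1}; union {0, 1, 2, 4}; ε-closure = {0, 1, 2, 3, 4}.
Read 'a': 0→{3}, 1→{0}, 2→{1}, 3→{2, 4}, 4→{4}; now {0, 1, 2, 3, 4}.
The final set {0, 1, 2, 3, 4} contains the accepting state 1.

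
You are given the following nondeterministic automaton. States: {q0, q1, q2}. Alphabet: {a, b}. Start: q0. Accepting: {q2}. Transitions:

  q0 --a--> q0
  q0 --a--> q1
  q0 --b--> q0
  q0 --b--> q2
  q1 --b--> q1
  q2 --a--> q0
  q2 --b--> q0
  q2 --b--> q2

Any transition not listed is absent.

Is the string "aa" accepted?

No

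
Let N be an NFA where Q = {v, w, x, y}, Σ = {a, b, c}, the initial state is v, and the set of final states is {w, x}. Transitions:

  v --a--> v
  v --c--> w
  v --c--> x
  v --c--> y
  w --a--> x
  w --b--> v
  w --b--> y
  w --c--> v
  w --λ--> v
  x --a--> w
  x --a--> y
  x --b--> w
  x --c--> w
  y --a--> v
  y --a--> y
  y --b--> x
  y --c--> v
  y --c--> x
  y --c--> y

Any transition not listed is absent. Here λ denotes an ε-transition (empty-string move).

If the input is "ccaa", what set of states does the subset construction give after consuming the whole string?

{v, w, x, y}

Start in {v}.
Read 'c': v→{w, x, y}; union {w, x, y}; ε-closure = {v, w, x, y}.
Read 'c': v→{w, x, y}, w→{v}, x→{w}, y→{v, x, y}; now {v, w, x, y}.
Read 'a': v→{v}, w→{x}, x→{w, y}, y→{v, y}; now {v, w, x, y}.
Read 'a': v→{v}, w→{x}, x→{w, y}, y→{v, y}; now {v, w, x, y}.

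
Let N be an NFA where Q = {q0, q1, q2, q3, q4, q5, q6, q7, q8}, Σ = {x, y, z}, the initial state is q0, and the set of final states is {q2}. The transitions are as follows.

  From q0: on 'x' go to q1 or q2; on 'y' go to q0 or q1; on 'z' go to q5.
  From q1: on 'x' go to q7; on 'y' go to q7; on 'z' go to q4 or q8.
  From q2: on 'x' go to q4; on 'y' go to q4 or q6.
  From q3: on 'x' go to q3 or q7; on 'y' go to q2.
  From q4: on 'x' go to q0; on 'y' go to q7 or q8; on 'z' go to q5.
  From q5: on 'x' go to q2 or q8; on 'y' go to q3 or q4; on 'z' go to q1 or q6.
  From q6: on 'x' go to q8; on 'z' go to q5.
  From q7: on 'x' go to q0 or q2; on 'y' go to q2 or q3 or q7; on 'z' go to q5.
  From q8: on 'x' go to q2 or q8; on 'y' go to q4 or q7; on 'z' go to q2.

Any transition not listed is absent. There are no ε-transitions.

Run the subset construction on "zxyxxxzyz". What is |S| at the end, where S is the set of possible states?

1

Start in {q0}.
Read 'z': {q0} → {q5}.
Read 'x': {q5} → {q2, q8}.
Read 'y': {q2, q8} → {q4, q6, q7}.
Read 'x': {q4, q6, q7} → {q0, q2, q8}.
Read 'x': {q0, q2, q8} → {q1, q2, q4, q8}.
Read 'x': {q1, q2, q4, q8} → {q0, q2, q4, q7, q8}.
Read 'z': {q0, q2, q4, q7, q8} → {q2, q5}.
Read 'y': {q2, q5} → {q3, q4, q6}.
Read 'z': {q3, q4, q6} → {q5}.
That set has 1 state.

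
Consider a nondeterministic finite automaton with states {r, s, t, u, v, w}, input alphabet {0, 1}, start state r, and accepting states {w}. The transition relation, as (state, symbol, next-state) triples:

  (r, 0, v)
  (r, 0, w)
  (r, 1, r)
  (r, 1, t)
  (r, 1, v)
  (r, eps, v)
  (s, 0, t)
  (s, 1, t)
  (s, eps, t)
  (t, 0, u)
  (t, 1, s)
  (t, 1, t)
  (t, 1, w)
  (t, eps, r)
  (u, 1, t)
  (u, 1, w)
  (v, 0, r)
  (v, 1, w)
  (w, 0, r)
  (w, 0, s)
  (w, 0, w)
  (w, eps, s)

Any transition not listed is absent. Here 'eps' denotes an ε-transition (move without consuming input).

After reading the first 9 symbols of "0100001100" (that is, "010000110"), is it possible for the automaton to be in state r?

Start: ε-closure({r}) = {r, v}.
Read '0': r→{v, w}, v→{r}; union {r, v, w}; ε-closure = {r, s, t, v, w}.
Read '1': r→{r, t, v}, s→{t}, t→{s, t, w}, v→{w}, w→∅; now {r, s, t, v, w}.
Read '0': r→{v, w}, s→{t}, t→{u}, v→{r}, w→{r, s, w}; now {r, s, t, u, v, w}.
Read '0': r→{v, w}, s→{t}, t→{u}, u→∅, v→{r}, w→{r, s, w}; now {r, s, t, u, v, w}.
Read '0': r→{v, w}, s→{t}, t→{u}, u→∅, v→{r}, w→{r, s, w}; now {r, s, t, u, v, w}.
Read '0': r→{v, w}, s→{t}, t→{u}, u→∅, v→{r}, w→{r, s, w}; now {r, s, t, u, v, w}.
Read '1': r→{r, t, v}, s→{t}, t→{s, t, w}, u→{t, w}, v→{w}, w→∅; now {r, s, t, v, w}.
Read '1': r→{r, t, v}, s→{t}, t→{s, t, w}, v→{w}, w→∅; now {r, s, t, v, w}.
Read '0': r→{v, w}, s→{t}, t→{u}, v→{r}, w→{r, s, w}; now {r, s, t, u, v, w}.
State r is in {r, s, t, u, v, w}.

Yes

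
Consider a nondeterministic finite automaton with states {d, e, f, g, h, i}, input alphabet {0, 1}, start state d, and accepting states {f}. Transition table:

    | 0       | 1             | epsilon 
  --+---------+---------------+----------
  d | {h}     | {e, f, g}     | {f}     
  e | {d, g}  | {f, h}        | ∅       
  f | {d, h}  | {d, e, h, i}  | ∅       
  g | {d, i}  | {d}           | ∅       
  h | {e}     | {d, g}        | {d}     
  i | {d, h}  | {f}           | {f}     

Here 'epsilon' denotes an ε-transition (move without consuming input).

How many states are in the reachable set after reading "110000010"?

Start: ε-closure({d}) = {d, f}.
Read '1': d→{e, f, g}, f→{d, e, h, i}; now {d, e, f, g, h, i}.
Read '1': d→{e, f, g}, e→{f, h}, f→{d, e, h, i}, g→{d}, h→{d, g}, i→{f}; now {d, e, f, g, h, i}.
Read '0': d→{h}, e→{d, g}, f→{d, h}, g→{d, i}, h→{e}, i→{d, h}; union {d, e, g, h, i}; ε-closure = {d, e, f, g, h, i}.
Read '0': d→{h}, e→{d, g}, f→{d, h}, g→{d, i}, h→{e}, i→{d, h}; union {d, e, g, h, i}; ε-closure = {d, e, f, g, h, i}.
Read '0': d→{h}, e→{d, g}, f→{d, h}, g→{d, i}, h→{e}, i→{d, h}; union {d, e, g, h, i}; ε-closure = {d, e, f, g, h, i}.
Read '0': d→{h}, e→{d, g}, f→{d, h}, g→{d, i}, h→{e}, i→{d, h}; union {d, e, g, h, i}; ε-closure = {d, e, f, g, h, i}.
Read '0': d→{h}, e→{d, g}, f→{d, h}, g→{d, i}, h→{e}, i→{d, h}; union {d, e, g, h, i}; ε-closure = {d, e, f, g, h, i}.
Read '1': d→{e, f, g}, e→{f, h}, f→{d, e, h, i}, g→{d}, h→{d, g}, i→{f}; now {d, e, f, g, h, i}.
Read '0': d→{h}, e→{d, g}, f→{d, h}, g→{d, i}, h→{e}, i→{d, h}; union {d, e, g, h, i}; ε-closure = {d, e, f, g, h, i}.
That set has 6 states.

6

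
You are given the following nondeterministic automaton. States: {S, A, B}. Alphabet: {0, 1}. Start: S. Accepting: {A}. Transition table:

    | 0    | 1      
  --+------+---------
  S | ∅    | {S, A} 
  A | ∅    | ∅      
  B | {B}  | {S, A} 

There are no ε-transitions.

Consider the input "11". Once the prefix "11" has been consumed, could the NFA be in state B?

No

Start in {S}.
Read '1': S→{S, A}; now {S, A}.
Read '1': S→{S, A}, A→∅; now {S, A}.
State B is not in {S, A}.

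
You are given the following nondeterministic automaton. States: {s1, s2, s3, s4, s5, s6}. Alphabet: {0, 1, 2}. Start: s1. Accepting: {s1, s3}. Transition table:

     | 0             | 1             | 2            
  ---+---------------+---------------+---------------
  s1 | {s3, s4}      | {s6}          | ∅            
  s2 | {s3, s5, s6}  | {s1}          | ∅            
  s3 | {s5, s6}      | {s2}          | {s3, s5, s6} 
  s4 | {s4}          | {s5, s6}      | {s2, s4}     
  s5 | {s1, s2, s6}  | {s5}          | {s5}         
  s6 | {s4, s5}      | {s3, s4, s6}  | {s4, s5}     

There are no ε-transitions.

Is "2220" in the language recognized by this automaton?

No

Start in {s1}.
Read '2': s1→∅; now ∅.
The set is empty and remains empty for the remaining 3 symbols.
The final set ∅ contains no accepting state.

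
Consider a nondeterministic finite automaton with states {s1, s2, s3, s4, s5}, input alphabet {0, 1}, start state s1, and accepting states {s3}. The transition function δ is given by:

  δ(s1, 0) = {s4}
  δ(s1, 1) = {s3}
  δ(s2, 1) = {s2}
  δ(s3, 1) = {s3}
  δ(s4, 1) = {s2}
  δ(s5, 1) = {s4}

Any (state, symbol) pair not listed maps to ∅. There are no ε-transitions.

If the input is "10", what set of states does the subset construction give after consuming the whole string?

∅

Start in {s1}.
Read '1': s1→{s3}; now {s3}.
Read '0': s3→∅; now ∅.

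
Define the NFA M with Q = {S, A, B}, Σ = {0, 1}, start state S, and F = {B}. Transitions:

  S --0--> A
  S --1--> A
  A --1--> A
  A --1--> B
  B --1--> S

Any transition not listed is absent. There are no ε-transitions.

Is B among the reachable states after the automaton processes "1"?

No

Start in {S}.
Read '1': S→{A}; now {A}.
State B is not in {A}.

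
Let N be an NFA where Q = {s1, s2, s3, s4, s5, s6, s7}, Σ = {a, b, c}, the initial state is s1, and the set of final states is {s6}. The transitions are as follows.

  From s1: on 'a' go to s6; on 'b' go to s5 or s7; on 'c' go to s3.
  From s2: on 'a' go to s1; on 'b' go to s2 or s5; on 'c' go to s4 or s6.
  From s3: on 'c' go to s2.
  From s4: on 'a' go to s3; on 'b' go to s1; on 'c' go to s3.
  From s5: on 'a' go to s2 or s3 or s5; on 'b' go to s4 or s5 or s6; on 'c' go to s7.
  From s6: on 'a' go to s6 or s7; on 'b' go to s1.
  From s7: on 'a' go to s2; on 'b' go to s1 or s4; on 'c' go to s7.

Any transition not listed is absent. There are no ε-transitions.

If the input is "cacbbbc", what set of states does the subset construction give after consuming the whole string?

Start in {s1}.
Read 'c': {s1} → {s3}.
Read 'a': {s3} → ∅.
The set is empty and remains empty for the remaining 5 symbols.

∅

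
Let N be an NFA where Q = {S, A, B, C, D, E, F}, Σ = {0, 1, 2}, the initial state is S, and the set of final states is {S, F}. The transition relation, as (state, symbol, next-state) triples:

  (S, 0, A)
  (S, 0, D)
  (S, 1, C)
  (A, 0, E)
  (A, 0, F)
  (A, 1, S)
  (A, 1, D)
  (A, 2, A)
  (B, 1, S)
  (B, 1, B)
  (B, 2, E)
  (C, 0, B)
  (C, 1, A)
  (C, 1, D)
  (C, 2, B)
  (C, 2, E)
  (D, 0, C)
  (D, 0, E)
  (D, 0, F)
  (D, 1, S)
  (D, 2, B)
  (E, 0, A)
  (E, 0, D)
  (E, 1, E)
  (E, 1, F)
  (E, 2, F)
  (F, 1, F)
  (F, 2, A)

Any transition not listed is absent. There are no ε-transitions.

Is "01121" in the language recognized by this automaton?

Yes

Start in {S}.
Read '0': S→{A, D}; now {A, D}.
Read '1': A→{S, D}, D→{S}; now {S, D}.
Read '1': S→{C}, D→{S}; now {S, C}.
Read '2': S→∅, C→{B, E}; now {B, E}.
Read '1': B→{S, B}, E→{E, F}; now {S, B, E, F}.
The final set {S, B, E, F} contains the accepting states S, F.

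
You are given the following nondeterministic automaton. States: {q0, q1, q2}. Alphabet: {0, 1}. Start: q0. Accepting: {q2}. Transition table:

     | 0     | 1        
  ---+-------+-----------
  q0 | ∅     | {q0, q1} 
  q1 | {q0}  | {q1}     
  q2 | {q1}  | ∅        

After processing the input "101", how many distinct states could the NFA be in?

Start in {q0}.
Read '1': q0→{q0, q1}; now {q0, q1}.
Read '0': q0→∅, q1→{q0}; now {q0}.
Read '1': q0→{q0, q1}; now {q0, q1}.
That set has 2 states.

2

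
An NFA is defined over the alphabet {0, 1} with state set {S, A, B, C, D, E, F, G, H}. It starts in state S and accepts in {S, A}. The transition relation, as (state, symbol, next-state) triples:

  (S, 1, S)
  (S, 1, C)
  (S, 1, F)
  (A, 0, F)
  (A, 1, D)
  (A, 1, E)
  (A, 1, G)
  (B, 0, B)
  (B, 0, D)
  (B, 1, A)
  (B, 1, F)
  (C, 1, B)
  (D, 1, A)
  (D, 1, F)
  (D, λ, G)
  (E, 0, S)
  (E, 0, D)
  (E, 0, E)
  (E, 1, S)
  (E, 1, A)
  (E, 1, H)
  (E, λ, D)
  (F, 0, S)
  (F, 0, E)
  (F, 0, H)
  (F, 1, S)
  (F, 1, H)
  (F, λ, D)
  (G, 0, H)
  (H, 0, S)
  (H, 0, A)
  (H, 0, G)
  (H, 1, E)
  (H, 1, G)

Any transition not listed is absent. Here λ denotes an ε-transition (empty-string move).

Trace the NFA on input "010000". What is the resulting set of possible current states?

Start in {S}.
Read '0': {S} → ∅.
The set is empty and remains empty for the remaining 5 symbols.

∅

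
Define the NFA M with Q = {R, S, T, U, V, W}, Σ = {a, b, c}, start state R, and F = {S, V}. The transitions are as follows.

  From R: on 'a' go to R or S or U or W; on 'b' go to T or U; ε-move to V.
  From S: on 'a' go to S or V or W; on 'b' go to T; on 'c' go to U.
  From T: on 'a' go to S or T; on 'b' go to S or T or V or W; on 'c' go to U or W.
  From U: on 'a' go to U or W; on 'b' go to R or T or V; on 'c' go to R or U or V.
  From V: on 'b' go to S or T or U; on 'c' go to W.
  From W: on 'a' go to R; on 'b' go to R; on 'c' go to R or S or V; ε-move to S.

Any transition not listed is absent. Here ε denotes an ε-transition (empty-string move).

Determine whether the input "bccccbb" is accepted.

Yes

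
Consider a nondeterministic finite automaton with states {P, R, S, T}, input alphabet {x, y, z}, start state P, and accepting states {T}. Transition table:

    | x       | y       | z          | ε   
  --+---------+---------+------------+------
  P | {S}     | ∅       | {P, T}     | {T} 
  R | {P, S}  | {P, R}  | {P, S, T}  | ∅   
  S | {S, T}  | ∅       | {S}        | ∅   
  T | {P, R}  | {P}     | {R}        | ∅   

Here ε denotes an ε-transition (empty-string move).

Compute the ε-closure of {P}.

Begin with {P}.
ε-move P → T; add T.

{P, T}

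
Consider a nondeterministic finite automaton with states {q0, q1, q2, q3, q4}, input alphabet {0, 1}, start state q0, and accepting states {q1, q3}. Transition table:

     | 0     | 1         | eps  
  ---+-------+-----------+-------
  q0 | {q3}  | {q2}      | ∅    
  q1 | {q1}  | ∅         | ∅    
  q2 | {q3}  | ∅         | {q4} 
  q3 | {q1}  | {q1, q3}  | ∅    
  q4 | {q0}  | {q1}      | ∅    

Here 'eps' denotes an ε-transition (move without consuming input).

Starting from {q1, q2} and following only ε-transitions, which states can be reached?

Begin with {q1, q2}.
ε-move q2 → q4; add q4.

{q1, q2, q4}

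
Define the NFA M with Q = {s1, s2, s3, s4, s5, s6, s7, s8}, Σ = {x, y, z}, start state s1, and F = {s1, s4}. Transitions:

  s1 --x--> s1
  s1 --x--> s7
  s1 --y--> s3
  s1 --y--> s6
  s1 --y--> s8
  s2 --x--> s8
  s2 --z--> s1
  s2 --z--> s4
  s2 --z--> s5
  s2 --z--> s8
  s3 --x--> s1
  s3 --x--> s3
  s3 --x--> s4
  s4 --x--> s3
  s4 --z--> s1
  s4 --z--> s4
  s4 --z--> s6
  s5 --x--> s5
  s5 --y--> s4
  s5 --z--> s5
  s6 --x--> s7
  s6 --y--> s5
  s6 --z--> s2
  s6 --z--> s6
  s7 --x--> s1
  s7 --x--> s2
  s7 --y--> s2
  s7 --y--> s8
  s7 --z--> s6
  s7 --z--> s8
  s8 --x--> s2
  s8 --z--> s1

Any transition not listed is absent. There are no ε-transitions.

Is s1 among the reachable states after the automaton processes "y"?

Start in {s1}.
Read 'y': {s1} → {s3, s6, s8}.
State s1 is not in {s3, s6, s8}.

No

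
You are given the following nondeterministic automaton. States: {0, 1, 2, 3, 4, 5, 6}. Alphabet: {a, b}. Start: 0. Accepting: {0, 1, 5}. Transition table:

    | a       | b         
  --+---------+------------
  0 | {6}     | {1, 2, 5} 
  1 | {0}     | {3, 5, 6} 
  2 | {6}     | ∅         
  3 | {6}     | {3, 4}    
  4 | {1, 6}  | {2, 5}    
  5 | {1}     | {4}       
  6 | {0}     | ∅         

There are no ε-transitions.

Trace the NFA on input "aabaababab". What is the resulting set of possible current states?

Start in {0}.
Read 'a': {0} → {6}.
Read 'a': {6} → {0}.
Read 'b': {0} → {1, 2, 5}.
Read 'a': {1, 2, 5} → {0, 1, 6}.
Read 'a': {0, 1, 6} → {0, 6}.
Read 'b': {0, 6} → {1, 2, 5}.
Read 'a': {1, 2, 5} → {0, 1, 6}.
Read 'b': {0, 1, 6} → {1, 2, 3, 5, 6}.
Read 'a': {1, 2, 3, 5, 6} → {0, 1, 6}.
Read 'b': {0, 1, 6} → {1, 2, 3, 5, 6}.

{1, 2, 3, 5, 6}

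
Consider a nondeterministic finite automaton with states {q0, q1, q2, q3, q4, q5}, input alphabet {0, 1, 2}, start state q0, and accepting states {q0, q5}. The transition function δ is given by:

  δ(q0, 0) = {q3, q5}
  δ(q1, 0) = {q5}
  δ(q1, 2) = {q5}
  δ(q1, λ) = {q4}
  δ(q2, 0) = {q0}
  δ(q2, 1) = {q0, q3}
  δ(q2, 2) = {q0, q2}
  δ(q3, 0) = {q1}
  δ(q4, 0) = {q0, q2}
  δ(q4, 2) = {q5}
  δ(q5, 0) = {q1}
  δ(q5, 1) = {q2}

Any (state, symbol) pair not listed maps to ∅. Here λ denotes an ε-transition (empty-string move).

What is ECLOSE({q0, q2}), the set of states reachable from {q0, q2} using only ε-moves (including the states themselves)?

Begin with {q0, q2}.
No ε-moves leave this set, so the closure equals the set itself.

{q0, q2}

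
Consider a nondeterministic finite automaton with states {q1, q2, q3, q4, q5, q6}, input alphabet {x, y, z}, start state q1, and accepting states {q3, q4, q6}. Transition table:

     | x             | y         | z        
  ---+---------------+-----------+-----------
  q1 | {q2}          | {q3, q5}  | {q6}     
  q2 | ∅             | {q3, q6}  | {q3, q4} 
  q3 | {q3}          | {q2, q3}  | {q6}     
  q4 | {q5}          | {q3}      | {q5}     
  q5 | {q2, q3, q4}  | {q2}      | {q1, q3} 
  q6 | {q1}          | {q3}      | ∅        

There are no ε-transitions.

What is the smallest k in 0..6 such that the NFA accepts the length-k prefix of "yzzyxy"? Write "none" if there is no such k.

1

Start in {q1}.
Read 'y': {q1} → {q3, q5}.
None of the earlier sets intersect F, but {q3, q5} does.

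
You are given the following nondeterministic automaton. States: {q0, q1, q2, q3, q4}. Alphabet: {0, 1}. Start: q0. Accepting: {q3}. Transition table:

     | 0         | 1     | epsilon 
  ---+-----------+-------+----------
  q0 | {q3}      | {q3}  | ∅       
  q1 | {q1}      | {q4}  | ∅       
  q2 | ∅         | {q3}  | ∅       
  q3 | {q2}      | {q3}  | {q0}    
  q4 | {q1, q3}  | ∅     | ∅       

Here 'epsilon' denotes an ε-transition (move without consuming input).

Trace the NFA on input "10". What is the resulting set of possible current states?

{q0, q2, q3}

Start in {q0}.
Read '1': q0→{q3}; union {q3}; ε-closure = {q0, q3}.
Read '0': q0→{q3}, q3→{q2}; union {q2, q3}; ε-closure = {q0, q2, q3}.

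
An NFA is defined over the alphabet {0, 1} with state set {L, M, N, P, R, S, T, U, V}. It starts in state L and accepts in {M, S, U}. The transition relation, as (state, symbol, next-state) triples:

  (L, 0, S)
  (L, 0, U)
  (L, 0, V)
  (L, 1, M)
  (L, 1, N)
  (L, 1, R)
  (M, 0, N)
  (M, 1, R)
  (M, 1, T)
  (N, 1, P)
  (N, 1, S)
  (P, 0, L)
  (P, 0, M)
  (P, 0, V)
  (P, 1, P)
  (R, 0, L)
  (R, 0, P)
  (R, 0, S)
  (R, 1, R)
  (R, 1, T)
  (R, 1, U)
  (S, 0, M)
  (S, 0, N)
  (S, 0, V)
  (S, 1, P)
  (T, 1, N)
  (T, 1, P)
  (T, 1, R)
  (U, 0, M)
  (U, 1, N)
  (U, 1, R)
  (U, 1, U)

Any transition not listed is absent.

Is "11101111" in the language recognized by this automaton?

Yes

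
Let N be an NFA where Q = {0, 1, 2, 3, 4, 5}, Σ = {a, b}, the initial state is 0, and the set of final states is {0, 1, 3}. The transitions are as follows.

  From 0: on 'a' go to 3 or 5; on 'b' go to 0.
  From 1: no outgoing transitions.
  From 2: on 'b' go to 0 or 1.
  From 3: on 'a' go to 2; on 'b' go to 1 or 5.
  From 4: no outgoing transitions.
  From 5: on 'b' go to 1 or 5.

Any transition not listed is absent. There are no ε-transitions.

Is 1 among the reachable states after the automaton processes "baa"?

Start in {0}.
Read 'b': 0→{0}; now {0}.
Read 'a': 0→{3, 5}; now {3, 5}.
Read 'a': 3→{2}, 5→∅; now {2}.
State 1 is not in {2}.

No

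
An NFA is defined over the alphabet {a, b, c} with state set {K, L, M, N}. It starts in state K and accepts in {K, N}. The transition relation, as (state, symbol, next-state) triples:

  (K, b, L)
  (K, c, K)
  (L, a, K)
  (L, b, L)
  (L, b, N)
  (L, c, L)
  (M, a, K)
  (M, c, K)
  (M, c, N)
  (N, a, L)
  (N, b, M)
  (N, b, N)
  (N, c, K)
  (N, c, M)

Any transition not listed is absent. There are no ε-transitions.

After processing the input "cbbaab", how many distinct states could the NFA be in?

1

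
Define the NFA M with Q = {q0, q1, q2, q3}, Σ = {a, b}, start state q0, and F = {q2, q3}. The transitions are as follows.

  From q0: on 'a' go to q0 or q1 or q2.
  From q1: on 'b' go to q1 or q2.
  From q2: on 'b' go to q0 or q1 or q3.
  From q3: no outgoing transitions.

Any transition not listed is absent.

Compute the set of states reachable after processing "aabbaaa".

{q0, q1, q2}

Start in {q0}.
Read 'a': {q0} → {q0, q1, q2}.
Read 'a': {q0, q1, q2} → {q0, q1, q2}.
Read 'b': {q0, q1, q2} → {q0, q1, q2, q3}.
Read 'b': {q0, q1, q2, q3} → {q0, q1, q2, q3}.
Read 'a': {q0, q1, q2, q3} → {q0, q1, q2}.
Read 'a': {q0, q1, q2} → {q0, q1, q2}.
Read 'a': {q0, q1, q2} → {q0, q1, q2}.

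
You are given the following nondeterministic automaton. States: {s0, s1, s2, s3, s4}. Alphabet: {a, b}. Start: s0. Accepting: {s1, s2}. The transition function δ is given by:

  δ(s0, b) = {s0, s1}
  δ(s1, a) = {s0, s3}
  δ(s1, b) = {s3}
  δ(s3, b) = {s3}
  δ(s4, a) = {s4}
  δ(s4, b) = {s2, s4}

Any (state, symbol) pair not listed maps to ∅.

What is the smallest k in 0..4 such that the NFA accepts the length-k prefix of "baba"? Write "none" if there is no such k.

1

Start in {s0}.
Read 'b': {s0} → {s0, s1}.
None of the earlier sets intersect F, but {s0, s1} does.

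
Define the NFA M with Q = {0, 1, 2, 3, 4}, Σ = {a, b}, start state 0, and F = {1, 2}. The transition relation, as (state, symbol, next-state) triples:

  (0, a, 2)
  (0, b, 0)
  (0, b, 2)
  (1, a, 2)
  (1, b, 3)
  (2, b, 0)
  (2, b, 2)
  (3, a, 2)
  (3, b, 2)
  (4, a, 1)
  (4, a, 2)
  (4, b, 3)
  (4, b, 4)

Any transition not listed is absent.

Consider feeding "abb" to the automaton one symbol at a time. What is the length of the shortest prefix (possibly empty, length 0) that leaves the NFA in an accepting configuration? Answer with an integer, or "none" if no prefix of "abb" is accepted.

Start in {0}.
Read 'a': 0→{2}; now {2}.
None of the earlier sets intersect F, but {2} does.

1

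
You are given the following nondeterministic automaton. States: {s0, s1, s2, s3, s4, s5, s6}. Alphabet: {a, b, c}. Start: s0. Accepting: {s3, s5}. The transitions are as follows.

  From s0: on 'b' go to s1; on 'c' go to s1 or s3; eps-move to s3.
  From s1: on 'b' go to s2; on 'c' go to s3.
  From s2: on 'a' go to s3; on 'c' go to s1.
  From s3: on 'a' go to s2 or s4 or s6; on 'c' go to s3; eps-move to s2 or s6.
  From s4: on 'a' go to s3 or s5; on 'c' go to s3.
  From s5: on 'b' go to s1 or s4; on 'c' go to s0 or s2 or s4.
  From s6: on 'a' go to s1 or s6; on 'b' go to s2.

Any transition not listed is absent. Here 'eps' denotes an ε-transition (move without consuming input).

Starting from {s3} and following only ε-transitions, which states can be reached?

Begin with {s3}.
ε-move s3 → s2; add s2.
ε-move s3 → s6; add s6.

{s2, s3, s6}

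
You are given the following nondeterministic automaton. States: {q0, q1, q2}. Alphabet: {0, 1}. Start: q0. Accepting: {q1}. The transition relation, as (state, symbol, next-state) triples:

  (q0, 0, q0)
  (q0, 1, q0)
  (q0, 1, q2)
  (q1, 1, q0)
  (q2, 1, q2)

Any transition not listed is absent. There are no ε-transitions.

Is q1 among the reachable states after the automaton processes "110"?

Start in {q0}.
Read '1': q0→{q0, q2}; now {q0, q2}.
Read '1': q0→{q0, q2}, q2→{q2}; now {q0, q2}.
Read '0': q0→{q0}, q2→∅; now {q0}.
State q1 is not in {q0}.

No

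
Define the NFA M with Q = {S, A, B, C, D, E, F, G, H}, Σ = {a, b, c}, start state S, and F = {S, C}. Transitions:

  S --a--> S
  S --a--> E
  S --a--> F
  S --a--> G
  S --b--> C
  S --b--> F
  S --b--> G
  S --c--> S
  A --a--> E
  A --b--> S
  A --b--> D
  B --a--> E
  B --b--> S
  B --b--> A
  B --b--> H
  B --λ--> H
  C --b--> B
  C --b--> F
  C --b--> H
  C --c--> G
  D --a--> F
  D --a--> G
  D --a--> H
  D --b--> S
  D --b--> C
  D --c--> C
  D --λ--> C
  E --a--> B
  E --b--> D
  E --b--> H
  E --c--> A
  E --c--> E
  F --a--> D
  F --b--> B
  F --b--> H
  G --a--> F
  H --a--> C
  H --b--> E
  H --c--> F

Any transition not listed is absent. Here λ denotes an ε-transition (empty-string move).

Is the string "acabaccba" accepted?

Start in {S}.
Read 'a': {S} → {S, E, F, G}.
Read 'c': {S, E, F, G} → {S, A, E}.
Read 'a': {S, A, E} → {S, B, E, F, G, H}.
Read 'b': {S, B, E, F, G, H} → {S, A, B, C, D, E, F, G, H}.
Read 'a': {S, A, B, C, D, E, F, G, H} → {S, B, C, D, E, F, G, H}.
Read 'c': {S, B, C, D, E, F, G, H} → {S, A, C, E, F, G}.
Read 'c': {S, A, C, E, F, G} → {S, A, E, G}.
Read 'b': {S, A, E, G} → {S, C, D, F, G, H}.
Read 'a': {S, C, D, F, G, H} → {S, C, D, E, F, G, H}.
The final set {S, C, D, E, F, G, H} contains the accepting states S, C.

Yes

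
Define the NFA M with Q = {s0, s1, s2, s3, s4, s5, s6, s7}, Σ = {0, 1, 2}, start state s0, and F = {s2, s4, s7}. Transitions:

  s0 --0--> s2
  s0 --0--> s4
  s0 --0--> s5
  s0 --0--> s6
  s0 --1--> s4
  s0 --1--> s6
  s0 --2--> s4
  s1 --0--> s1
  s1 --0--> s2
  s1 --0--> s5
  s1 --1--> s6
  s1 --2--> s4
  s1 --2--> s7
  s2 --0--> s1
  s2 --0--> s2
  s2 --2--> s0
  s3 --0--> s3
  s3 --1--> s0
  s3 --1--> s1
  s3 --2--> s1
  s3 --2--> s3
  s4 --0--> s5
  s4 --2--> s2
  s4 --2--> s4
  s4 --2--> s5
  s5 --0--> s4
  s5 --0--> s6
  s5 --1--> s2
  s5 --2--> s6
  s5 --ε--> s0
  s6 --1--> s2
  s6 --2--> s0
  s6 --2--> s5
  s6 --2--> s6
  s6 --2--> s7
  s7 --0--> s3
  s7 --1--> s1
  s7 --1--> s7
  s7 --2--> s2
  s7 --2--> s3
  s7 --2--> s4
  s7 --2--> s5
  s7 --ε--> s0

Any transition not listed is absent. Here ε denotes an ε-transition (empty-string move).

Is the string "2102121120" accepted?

No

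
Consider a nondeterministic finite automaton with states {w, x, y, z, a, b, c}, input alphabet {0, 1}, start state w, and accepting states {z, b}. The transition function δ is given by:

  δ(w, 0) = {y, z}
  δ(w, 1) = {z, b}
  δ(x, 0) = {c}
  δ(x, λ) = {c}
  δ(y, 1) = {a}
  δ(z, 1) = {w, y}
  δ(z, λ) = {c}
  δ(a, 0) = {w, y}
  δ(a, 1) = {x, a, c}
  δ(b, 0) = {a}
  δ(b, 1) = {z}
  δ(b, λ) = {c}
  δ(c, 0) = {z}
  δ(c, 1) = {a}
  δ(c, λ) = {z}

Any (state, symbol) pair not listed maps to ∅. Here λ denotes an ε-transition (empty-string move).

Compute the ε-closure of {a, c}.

Begin with {a, c}.
ε-move c → z; add z.

{z, a, c}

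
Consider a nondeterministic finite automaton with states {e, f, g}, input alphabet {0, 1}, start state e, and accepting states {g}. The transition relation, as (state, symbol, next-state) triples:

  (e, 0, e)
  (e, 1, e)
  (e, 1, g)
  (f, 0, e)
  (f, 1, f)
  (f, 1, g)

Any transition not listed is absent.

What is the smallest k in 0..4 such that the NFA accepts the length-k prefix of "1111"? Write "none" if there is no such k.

Start in {e}.
Read '1': {e} → {e, g}.
None of the earlier sets intersect F, but {e, g} does.

1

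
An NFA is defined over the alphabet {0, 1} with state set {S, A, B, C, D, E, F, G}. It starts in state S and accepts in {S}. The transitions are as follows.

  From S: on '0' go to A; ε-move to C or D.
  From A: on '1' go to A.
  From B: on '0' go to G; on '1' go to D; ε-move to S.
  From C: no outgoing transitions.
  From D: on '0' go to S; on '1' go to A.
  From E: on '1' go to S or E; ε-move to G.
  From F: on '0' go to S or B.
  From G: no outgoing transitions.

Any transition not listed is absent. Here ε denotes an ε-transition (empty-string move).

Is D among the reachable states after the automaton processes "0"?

Start: ε-closure({S}) = {S, C, D}.
Read '0': S→{A}, C→∅, D→{S}; union {S, A}; ε-closure = {S, A, C, D}.
State D is in {S, A, C, D}.

Yes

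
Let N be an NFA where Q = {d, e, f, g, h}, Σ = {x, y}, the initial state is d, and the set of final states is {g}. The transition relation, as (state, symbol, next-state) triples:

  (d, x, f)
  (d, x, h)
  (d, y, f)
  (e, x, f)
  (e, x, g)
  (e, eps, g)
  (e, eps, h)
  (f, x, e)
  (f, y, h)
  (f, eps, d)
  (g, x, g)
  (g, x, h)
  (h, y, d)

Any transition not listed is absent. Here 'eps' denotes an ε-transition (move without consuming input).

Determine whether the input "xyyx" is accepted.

Start in {d}.
Read 'x': d→{f, h}; union {f, h}; ε-closure = {d, f, h}.
Read 'y': d→{f}, f→{h}, h→{d}; now {d, f, h}.
Read 'y': d→{f}, f→{h}, h→{d}; now {d, f, h}.
Read 'x': d→{f, h}, f→{e}, h→∅; union {e, f, h}; ε-closure = {d, e, f, g, h}.
The final set {d, e, f, g, h} contains the accepting state g.

Yes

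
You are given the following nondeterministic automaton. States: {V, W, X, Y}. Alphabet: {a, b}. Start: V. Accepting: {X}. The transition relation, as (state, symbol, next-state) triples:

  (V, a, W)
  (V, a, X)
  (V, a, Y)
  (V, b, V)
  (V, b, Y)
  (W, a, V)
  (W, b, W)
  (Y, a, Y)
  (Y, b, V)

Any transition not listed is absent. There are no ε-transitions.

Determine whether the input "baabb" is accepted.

No

Start in {V}.
Read 'b': V→{V, Y}; now {V, Y}.
Read 'a': V→{W, X, Y}, Y→{Y}; now {W, X, Y}.
Read 'a': W→{V}, X→∅, Y→{Y}; now {V, Y}.
Read 'b': V→{V, Y}, Y→{V}; now {V, Y}.
Read 'b': V→{V, Y}, Y→{V}; now {V, Y}.
The final set {V, Y} contains no accepting state.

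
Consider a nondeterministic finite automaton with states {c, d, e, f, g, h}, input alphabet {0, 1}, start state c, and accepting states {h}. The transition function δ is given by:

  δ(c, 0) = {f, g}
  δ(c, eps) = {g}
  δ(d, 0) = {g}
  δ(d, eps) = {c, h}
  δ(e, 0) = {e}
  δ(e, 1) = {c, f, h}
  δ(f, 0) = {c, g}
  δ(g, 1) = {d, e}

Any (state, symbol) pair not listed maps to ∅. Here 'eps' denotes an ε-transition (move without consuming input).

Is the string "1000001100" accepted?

Start: ε-closure({c}) = {c, g}.
Read '1': {c, g} → {c, d, e, g, h}.
Read '0': {c, d, e, g, h} → {e, f, g}.
Read '0': {e, f, g} → {c, e, g}.
Read '0': {c, e, g} → {e, f, g}.
Read '0': {e, f, g} → {c, e, g}.
Read '0': {c, e, g} → {e, f, g}.
Read '1': {e, f, g} → {c, d, e, f, g, h}.
Read '1': {c, d, e, f, g, h} → {c, d, e, f, g, h}.
Read '0': {c, d, e, f, g, h} → {c, e, f, g}.
Read '0': {c, e, f, g} → {c, e, f, g}.
The final set {c, e, f, g} contains no accepting state.

No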